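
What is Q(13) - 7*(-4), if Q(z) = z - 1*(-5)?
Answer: 46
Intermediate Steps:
Q(z) = 5 + z (Q(z) = z + 5 = 5 + z)
Q(13) - 7*(-4) = (5 + 13) - 7*(-4) = 18 + 28 = 46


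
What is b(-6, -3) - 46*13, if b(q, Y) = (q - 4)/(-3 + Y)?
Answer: -1789/3 ≈ -596.33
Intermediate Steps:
b(q, Y) = (-4 + q)/(-3 + Y)
b(-6, -3) - 46*13 = (-4 - 6)/(-3 - 3) - 46*13 = -10/(-6) - 598 = -⅙*(-10) - 598 = 5/3 - 598 = -1789/3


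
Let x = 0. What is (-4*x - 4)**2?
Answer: 16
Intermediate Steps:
(-4*x - 4)**2 = (-4*0 - 4)**2 = (0 - 4)**2 = (-4)**2 = 16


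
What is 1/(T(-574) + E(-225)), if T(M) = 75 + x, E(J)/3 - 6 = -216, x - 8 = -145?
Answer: -1/692 ≈ -0.0014451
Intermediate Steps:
x = -137 (x = 8 - 145 = -137)
E(J) = -630 (E(J) = 18 + 3*(-216) = 18 - 648 = -630)
T(M) = -62 (T(M) = 75 - 137 = -62)
1/(T(-574) + E(-225)) = 1/(-62 - 630) = 1/(-692) = -1/692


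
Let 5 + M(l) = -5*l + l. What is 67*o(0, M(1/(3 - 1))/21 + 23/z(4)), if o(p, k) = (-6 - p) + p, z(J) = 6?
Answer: -402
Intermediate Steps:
M(l) = -5 - 4*l (M(l) = -5 + (-5*l + l) = -5 - 4*l)
o(p, k) = -6
67*o(0, M(1/(3 - 1))/21 + 23/z(4)) = 67*(-6) = -402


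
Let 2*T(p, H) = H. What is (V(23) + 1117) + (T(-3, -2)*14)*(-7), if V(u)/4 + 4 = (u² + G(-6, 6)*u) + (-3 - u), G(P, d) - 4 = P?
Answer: 3027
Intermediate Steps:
G(P, d) = 4 + P
T(p, H) = H/2
V(u) = -28 - 12*u + 4*u² (V(u) = -16 + 4*((u² + (4 - 6)*u) + (-3 - u)) = -16 + 4*((u² - 2*u) + (-3 - u)) = -16 + 4*(-3 + u² - 3*u) = -16 + (-12 - 12*u + 4*u²) = -28 - 12*u + 4*u²)
(V(23) + 1117) + (T(-3, -2)*14)*(-7) = ((-28 - 12*23 + 4*23²) + 1117) + (((½)*(-2))*14)*(-7) = ((-28 - 276 + 4*529) + 1117) - 1*14*(-7) = ((-28 - 276 + 2116) + 1117) - 14*(-7) = (1812 + 1117) + 98 = 2929 + 98 = 3027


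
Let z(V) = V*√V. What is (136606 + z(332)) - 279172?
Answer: -142566 + 664*√83 ≈ -1.3652e+5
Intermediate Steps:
z(V) = V^(3/2)
(136606 + z(332)) - 279172 = (136606 + 332^(3/2)) - 279172 = (136606 + 664*√83) - 279172 = -142566 + 664*√83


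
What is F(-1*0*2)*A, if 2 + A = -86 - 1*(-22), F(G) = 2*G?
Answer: 0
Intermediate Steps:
A = -66 (A = -2 + (-86 - 1*(-22)) = -2 + (-86 + 22) = -2 - 64 = -66)
F(-1*0*2)*A = (2*(-1*0*2))*(-66) = (2*(0*2))*(-66) = (2*0)*(-66) = 0*(-66) = 0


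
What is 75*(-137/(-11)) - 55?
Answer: 9670/11 ≈ 879.09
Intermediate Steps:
75*(-137/(-11)) - 55 = 75*(-137*(-1/11)) - 55 = 75*(137/11) - 55 = 10275/11 - 55 = 9670/11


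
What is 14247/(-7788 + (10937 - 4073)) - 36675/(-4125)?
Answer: -10053/1540 ≈ -6.5279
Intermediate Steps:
14247/(-7788 + (10937 - 4073)) - 36675/(-4125) = 14247/(-7788 + 6864) - 36675*(-1/4125) = 14247/(-924) + 489/55 = 14247*(-1/924) + 489/55 = -4749/308 + 489/55 = -10053/1540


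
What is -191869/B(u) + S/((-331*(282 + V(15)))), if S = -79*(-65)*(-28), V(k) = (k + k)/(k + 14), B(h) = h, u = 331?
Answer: -392672783/679212 ≈ -578.13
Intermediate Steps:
V(k) = 2*k/(14 + k) (V(k) = (2*k)/(14 + k) = 2*k/(14 + k))
S = -143780 (S = 5135*(-28) = -143780)
-191869/B(u) + S/((-331*(282 + V(15)))) = -191869/331 - 143780*(-1/(331*(282 + 2*15/(14 + 15)))) = -191869*1/331 - 143780*(-1/(331*(282 + 2*15/29))) = -191869/331 - 143780*(-1/(331*(282 + 2*15*(1/29)))) = -191869/331 - 143780*(-1/(331*(282 + 30/29))) = -191869/331 - 143780/((-331*8208/29)) = -191869/331 - 143780/(-2716848/29) = -191869/331 - 143780*(-29/2716848) = -191869/331 + 1042405/679212 = -392672783/679212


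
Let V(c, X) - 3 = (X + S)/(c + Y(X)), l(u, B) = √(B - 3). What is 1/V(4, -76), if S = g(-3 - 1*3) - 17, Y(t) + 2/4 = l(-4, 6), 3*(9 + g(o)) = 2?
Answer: -11769/296053 - 3648*√3/296053 ≈ -0.061096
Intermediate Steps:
g(o) = -25/3 (g(o) = -9 + (⅓)*2 = -9 + ⅔ = -25/3)
l(u, B) = √(-3 + B)
Y(t) = -½ + √3 (Y(t) = -½ + √(-3 + 6) = -½ + √3)
S = -76/3 (S = -25/3 - 17 = -76/3 ≈ -25.333)
V(c, X) = 3 + (-76/3 + X)/(-½ + c + √3) (V(c, X) = 3 + (X - 76/3)/(c + (-½ + √3)) = 3 + (-76/3 + X)/(-½ + c + √3))
1/V(4, -76) = 1/((-161 + 6*(-76) + 18*4 + 18*√3)/(3*(-1 + 2*4 + 2*√3))) = 1/((-161 - 456 + 72 + 18*√3)/(3*(-1 + 8 + 2*√3))) = 1/((-545 + 18*√3)/(3*(7 + 2*√3))) = 3*(7 + 2*√3)/(-545 + 18*√3)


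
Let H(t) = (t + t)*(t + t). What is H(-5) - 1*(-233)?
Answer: 333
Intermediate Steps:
H(t) = 4*t² (H(t) = (2*t)*(2*t) = 4*t²)
H(-5) - 1*(-233) = 4*(-5)² - 1*(-233) = 4*25 + 233 = 100 + 233 = 333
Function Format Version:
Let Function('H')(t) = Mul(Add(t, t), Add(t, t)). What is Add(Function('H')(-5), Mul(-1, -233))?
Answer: 333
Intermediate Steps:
Function('H')(t) = Mul(4, Pow(t, 2)) (Function('H')(t) = Mul(Mul(2, t), Mul(2, t)) = Mul(4, Pow(t, 2)))
Add(Function('H')(-5), Mul(-1, -233)) = Add(Mul(4, Pow(-5, 2)), Mul(-1, -233)) = Add(Mul(4, 25), 233) = Add(100, 233) = 333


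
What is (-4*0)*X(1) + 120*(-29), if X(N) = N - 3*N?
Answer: -3480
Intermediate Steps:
X(N) = -2*N
(-4*0)*X(1) + 120*(-29) = (-4*0)*(-2*1) + 120*(-29) = 0*(-2) - 3480 = 0 - 3480 = -3480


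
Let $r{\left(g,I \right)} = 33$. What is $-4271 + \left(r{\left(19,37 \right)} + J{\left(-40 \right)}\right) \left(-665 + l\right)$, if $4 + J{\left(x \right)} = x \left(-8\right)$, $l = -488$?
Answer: $-406668$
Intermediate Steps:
$J{\left(x \right)} = -4 - 8 x$ ($J{\left(x \right)} = -4 + x \left(-8\right) = -4 - 8 x$)
$-4271 + \left(r{\left(19,37 \right)} + J{\left(-40 \right)}\right) \left(-665 + l\right) = -4271 + \left(33 - -316\right) \left(-665 - 488\right) = -4271 + \left(33 + \left(-4 + 320\right)\right) \left(-1153\right) = -4271 + \left(33 + 316\right) \left(-1153\right) = -4271 + 349 \left(-1153\right) = -4271 - 402397 = -406668$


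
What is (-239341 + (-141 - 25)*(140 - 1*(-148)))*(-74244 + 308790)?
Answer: -67349649354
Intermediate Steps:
(-239341 + (-141 - 25)*(140 - 1*(-148)))*(-74244 + 308790) = (-239341 - 166*(140 + 148))*234546 = (-239341 - 166*288)*234546 = (-239341 - 47808)*234546 = -287149*234546 = -67349649354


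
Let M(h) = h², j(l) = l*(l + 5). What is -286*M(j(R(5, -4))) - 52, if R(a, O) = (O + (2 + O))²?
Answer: -623072788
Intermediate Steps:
R(a, O) = (2 + 2*O)²
j(l) = l*(5 + l)
-286*M(j(R(5, -4))) - 52 = -286*16*(1 - 4)⁴*(5 + 4*(1 - 4)²)² - 52 = -286*1296*(5 + 4*(-3)²)² - 52 = -286*1296*(5 + 4*9)² - 52 = -286*1296*(5 + 36)² - 52 = -286*(36*41)² - 52 = -286*1476² - 52 = -286*2178576 - 52 = -623072736 - 52 = -623072788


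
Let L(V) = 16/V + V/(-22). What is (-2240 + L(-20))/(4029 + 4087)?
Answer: -61597/223190 ≈ -0.27598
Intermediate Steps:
L(V) = 16/V - V/22 (L(V) = 16/V + V*(-1/22) = 16/V - V/22)
(-2240 + L(-20))/(4029 + 4087) = (-2240 + (16/(-20) - 1/22*(-20)))/(4029 + 4087) = (-2240 + (16*(-1/20) + 10/11))/8116 = (-2240 + (-4/5 + 10/11))*(1/8116) = (-2240 + 6/55)*(1/8116) = -123194/55*1/8116 = -61597/223190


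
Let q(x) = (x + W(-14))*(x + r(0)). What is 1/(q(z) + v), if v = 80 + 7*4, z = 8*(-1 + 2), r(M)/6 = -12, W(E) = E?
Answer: 1/492 ≈ 0.0020325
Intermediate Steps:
r(M) = -72 (r(M) = 6*(-12) = -72)
z = 8 (z = 8*1 = 8)
q(x) = (-72 + x)*(-14 + x) (q(x) = (x - 14)*(x - 72) = (-14 + x)*(-72 + x) = (-72 + x)*(-14 + x))
v = 108 (v = 80 + 28 = 108)
1/(q(z) + v) = 1/((1008 + 8² - 86*8) + 108) = 1/((1008 + 64 - 688) + 108) = 1/(384 + 108) = 1/492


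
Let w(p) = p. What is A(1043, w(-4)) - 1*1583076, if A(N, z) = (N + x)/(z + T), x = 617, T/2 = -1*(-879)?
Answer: -1388356822/877 ≈ -1.5831e+6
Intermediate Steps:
T = 1758 (T = 2*(-1*(-879)) = 2*879 = 1758)
A(N, z) = (617 + N)/(1758 + z) (A(N, z) = (N + 617)/(z + 1758) = (617 + N)/(1758 + z))
A(1043, w(-4)) - 1*1583076 = (617 + 1043)/(1758 - 4) - 1*1583076 = 1660/1754 - 1583076 = (1/1754)*1660 - 1583076 = 830/877 - 1583076 = -1388356822/877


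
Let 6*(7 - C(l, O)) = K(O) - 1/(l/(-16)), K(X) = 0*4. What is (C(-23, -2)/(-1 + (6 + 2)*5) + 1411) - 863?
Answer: 1475159/2691 ≈ 548.18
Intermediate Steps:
K(X) = 0
C(l, O) = 7 - 8/(3*l) (C(l, O) = 7 - (0 - 1/(l/(-16)))/6 = 7 - (0 - 1/(l*(-1/16)))/6 = 7 - (0 - 1/((-l/16)))/6 = 7 - (0 - (-16)/l)/6 = 7 - (0 + 16/l)/6 = 7 - 8/(3*l))
(C(-23, -2)/(-1 + (6 + 2)*5) + 1411) - 863 = ((7 - 8/3/(-23))/(-1 + (6 + 2)*5) + 1411) - 863 = ((7 - 8/3*(-1/23))/(-1 + 8*5) + 1411) - 863 = ((7 + 8/69)/(-1 + 40) + 1411) - 863 = ((491/69)/39 + 1411) - 863 = ((1/39)*(491/69) + 1411) - 863 = (491/2691 + 1411) - 863 = 3797492/2691 - 863 = 1475159/2691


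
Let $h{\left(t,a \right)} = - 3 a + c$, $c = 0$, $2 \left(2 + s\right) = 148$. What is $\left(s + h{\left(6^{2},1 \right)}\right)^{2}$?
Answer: $4761$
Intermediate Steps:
$s = 72$ ($s = -2 + \frac{1}{2} \cdot 148 = -2 + 74 = 72$)
$h{\left(t,a \right)} = - 3 a$ ($h{\left(t,a \right)} = - 3 a + 0 = - 3 a$)
$\left(s + h{\left(6^{2},1 \right)}\right)^{2} = \left(72 - 3\right)^{2} = 69^{2} = 4761$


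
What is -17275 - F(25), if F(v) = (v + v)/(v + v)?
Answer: -17276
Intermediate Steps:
F(v) = 1 (F(v) = (2*v)/((2*v)) = (2*v)*(1/(2*v)) = 1)
-17275 - F(25) = -17275 - 1*1 = -17275 - 1 = -17276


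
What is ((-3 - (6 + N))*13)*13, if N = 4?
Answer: -2197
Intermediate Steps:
((-3 - (6 + N))*13)*13 = ((-3 - (6 + 4))*13)*13 = ((-3 - 1*10)*13)*13 = ((-3 - 10)*13)*13 = -13*13*13 = -169*13 = -2197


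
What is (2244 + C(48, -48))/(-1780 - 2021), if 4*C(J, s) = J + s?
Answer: -748/1267 ≈ -0.59037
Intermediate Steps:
C(J, s) = J/4 + s/4 (C(J, s) = (J + s)/4 = J/4 + s/4)
(2244 + C(48, -48))/(-1780 - 2021) = (2244 + ((1/4)*48 + (1/4)*(-48)))/(-1780 - 2021) = (2244 + (12 - 12))/(-3801) = (2244 + 0)*(-1/3801) = 2244*(-1/3801) = -748/1267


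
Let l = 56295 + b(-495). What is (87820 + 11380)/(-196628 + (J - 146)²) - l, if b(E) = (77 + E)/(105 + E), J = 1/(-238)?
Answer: -109013325326341354/1936409169045 ≈ -56297.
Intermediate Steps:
J = -1/238 ≈ -0.0042017
b(E) = (77 + E)/(105 + E)
l = 10977734/195 (l = 56295 + (77 - 495)/(105 - 495) = 56295 - 418/(-390) = 56295 - 1/390*(-418) = 56295 + 209/195 = 10977734/195 ≈ 56296.)
(87820 + 11380)/(-196628 + (J - 146)²) - l = (87820 + 11380)/(-196628 + (-1/238 - 146)²) - 1*10977734/195 = 99200/(-196628 + (-34749/238)²) - 10977734/195 = 99200/(-196628 + 1207493001/56644) - 10977734/195 = 99200/(-9930303431/56644) - 10977734/195 = 99200*(-56644/9930303431) - 10977734/195 = -5619084800/9930303431 - 10977734/195 = -109013325326341354/1936409169045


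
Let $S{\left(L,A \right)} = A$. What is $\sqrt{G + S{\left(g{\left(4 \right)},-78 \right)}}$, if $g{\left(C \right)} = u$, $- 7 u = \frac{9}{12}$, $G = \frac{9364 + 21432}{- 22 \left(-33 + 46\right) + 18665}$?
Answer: $\frac{i \sqrt{25781436314}}{18379} \approx 8.7364 i$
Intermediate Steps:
$G = \frac{30796}{18379}$ ($G = \frac{30796}{\left(-22\right) 13 + 18665} = \frac{30796}{-286 + 18665} = \frac{30796}{18379} \approx 1.6756$)
$u = - \frac{3}{28}$ ($u = - \frac{9 \cdot \frac{1}{12}}{7} = \left(- \frac{1}{7}\right) \frac{3}{4} = - \frac{3}{28} \approx -0.10714$)
$g{\left(C \right)} = - \frac{3}{28}$
$\sqrt{G + S{\left(g{\left(4 \right)},-78 \right)}} = \sqrt{\frac{30796}{18379} - 78} = \sqrt{- \frac{1402766}{18379}} = \frac{i \sqrt{25781436314}}{18379}$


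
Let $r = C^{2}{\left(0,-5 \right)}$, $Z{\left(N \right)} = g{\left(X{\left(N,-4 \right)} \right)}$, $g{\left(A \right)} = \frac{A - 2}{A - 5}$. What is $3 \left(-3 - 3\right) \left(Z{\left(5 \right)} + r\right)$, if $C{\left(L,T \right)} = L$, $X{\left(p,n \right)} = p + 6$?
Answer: $-27$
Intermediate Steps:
$X{\left(p,n \right)} = 6 + p$
$g{\left(A \right)} = \frac{-2 + A}{-5 + A}$
$Z{\left(N \right)} = \frac{4 + N}{1 + N}$ ($Z{\left(N \right)} = \frac{-2 + \left(6 + N\right)}{-5 + \left(6 + N\right)} = \frac{4 + N}{1 + N}$)
$r = 0$ ($r = 0^{2} = 0$)
$3 \left(-3 - 3\right) \left(Z{\left(5 \right)} + r\right) = 3 \left(-3 - 3\right) \left(\frac{4 + 5}{1 + 5} + 0\right) = 3 \left(-6\right) \left(\frac{1}{6} \cdot 9 + 0\right) = - 18 \left(\frac{1}{6} \cdot 9 + 0\right) = - 18 \left(\frac{3}{2} + 0\right) = \left(-18\right) \frac{3}{2} = -27$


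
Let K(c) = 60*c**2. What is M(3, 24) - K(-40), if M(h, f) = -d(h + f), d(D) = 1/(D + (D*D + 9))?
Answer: -73440001/765 ≈ -96000.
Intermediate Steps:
d(D) = 1/(9 + D + D**2) (d(D) = 1/(D + (D**2 + 9)) = 1/(D + (9 + D**2)) = 1/(9 + D + D**2))
M(h, f) = -1/(9 + f + h + (f + h)**2) (M(h, f) = -1/(9 + (h + f) + (h + f)**2) = -1/(9 + (f + h) + (f + h)**2) = -1/(9 + f + h + (f + h)**2))
M(3, 24) - K(-40) = -1/(9 + 24 + 3 + (24 + 3)**2) - 60*(-40)**2 = -1/(9 + 24 + 3 + 27**2) - 60*1600 = -1/(9 + 24 + 3 + 729) - 1*96000 = -1/765 - 96000 = -73440001/765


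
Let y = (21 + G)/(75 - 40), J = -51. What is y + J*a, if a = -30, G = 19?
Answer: 10718/7 ≈ 1531.1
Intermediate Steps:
y = 8/7 (y = (21 + 19)/(75 - 40) = 40/35 = 40*(1/35) = 8/7 ≈ 1.1429)
y + J*a = 8/7 - 51*(-30) = 8/7 + 1530 = 10718/7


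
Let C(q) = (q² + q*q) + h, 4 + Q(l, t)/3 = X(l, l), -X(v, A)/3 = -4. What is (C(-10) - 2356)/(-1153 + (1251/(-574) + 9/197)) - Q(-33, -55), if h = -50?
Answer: -2885435092/130620215 ≈ -22.090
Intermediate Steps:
X(v, A) = 12 (X(v, A) = -3*(-4) = 12)
Q(l, t) = 24 (Q(l, t) = -12 + 3*12 = -12 + 36 = 24)
C(q) = -50 + 2*q² (C(q) = (q² + q*q) - 50 = (q² + q²) - 50 = 2*q² - 50 = -50 + 2*q²)
(C(-10) - 2356)/(-1153 + (1251/(-574) + 9/197)) - Q(-33, -55) = ((-50 + 2*(-10)²) - 2356)/(-1153 + (1251/(-574) + 9/197)) - 1*24 = ((-50 + 2*100) - 2356)/(-1153 + (1251*(-1/574) + 9*(1/197))) - 24 = ((-50 + 200) - 2356)/(-1153 + (-1251/574 + 9/197)) - 24 = (150 - 2356)/(-1153 - 241281/113078) - 24 = -2206/(-130620215/113078) - 24 = -2206*(-113078/130620215) - 24 = 249450068/130620215 - 24 = -2885435092/130620215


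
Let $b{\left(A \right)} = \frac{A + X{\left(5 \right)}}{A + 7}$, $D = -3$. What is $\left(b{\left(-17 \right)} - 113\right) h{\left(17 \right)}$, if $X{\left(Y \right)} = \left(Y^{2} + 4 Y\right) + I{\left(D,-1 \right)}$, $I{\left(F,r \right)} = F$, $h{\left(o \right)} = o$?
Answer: $- \frac{3927}{2} \approx -1963.5$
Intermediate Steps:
$X{\left(Y \right)} = -3 + Y^{2} + 4 Y$ ($X{\left(Y \right)} = \left(Y^{2} + 4 Y\right) - 3 = -3 + Y^{2} + 4 Y$)
$b{\left(A \right)} = \frac{42 + A}{7 + A}$ ($b{\left(A \right)} = \frac{A + \left(-3 + 5^{2} + 4 \cdot 5\right)}{A + 7} = \frac{A + \left(-3 + 25 + 20\right)}{7 + A} = \frac{A + 42}{7 + A} = \frac{42 + A}{7 + A}$)
$\left(b{\left(-17 \right)} - 113\right) h{\left(17 \right)} = \left(\frac{42 - 17}{7 - 17} - 113\right) 17 = \left(\frac{1}{-10} \cdot 25 - 113\right) 17 = \left(\left(- \frac{1}{10}\right) 25 - 113\right) 17 = \left(- \frac{5}{2} - 113\right) 17 = \left(- \frac{231}{2}\right) 17 = - \frac{3927}{2}$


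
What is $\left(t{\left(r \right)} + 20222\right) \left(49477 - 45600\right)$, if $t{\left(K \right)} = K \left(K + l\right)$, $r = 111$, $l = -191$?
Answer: $43972934$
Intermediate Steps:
$t{\left(K \right)} = K \left(-191 + K\right)$ ($t{\left(K \right)} = K \left(K - 191\right) = K \left(-191 + K\right)$)
$\left(t{\left(r \right)} + 20222\right) \left(49477 - 45600\right) = \left(111 \left(-191 + 111\right) + 20222\right) \left(49477 - 45600\right) = \left(111 \left(-80\right) + 20222\right) 3877 = \left(-8880 + 20222\right) 3877 = 11342 \cdot 3877 = 43972934$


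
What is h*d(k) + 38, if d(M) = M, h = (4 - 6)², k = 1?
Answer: 42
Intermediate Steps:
h = 4 (h = (-2)² = 4)
h*d(k) + 38 = 4*1 + 38 = 4 + 38 = 42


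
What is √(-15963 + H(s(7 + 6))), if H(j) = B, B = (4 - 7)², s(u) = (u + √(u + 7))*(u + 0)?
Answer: I*√15954 ≈ 126.31*I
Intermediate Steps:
s(u) = u*(u + √(7 + u)) (s(u) = (u + √(7 + u))*u = u*(u + √(7 + u)))
B = 9 (B = (-3)² = 9)
H(j) = 9
√(-15963 + H(s(7 + 6))) = √(-15963 + 9) = √(-15954) = I*√15954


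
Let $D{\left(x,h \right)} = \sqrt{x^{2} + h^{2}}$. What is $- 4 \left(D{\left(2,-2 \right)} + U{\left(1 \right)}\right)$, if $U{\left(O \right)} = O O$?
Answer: $-4 - 8 \sqrt{2} \approx -15.314$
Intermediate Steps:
$U{\left(O \right)} = O^{2}$
$D{\left(x,h \right)} = \sqrt{h^{2} + x^{2}}$
$- 4 \left(D{\left(2,-2 \right)} + U{\left(1 \right)}\right) = - 4 \left(\sqrt{\left(-2\right)^{2} + 2^{2}} + 1^{2}\right) = - 4 \left(\sqrt{4 + 4} + 1\right) = - 4 \left(\sqrt{8} + 1\right) = - 4 \left(2 \sqrt{2} + 1\right) = - 4 \left(1 + 2 \sqrt{2}\right) = -4 - 8 \sqrt{2}$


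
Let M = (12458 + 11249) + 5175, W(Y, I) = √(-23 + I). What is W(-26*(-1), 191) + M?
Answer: 28882 + 2*√42 ≈ 28895.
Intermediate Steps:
M = 28882 (M = 23707 + 5175 = 28882)
W(-26*(-1), 191) + M = √(-23 + 191) + 28882 = √168 + 28882 = 2*√42 + 28882 = 28882 + 2*√42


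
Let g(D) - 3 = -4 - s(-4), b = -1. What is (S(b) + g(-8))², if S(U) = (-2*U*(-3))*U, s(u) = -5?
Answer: 100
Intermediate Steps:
S(U) = 6*U² (S(U) = (-(-6)*U)*U = (6*U)*U = 6*U²)
g(D) = 4 (g(D) = 3 + (-4 - 1*(-5)) = 3 + (-4 + 5) = 3 + 1 = 4)
(S(b) + g(-8))² = (6*(-1)² + 4)² = (6*1 + 4)² = (6 + 4)² = 10² = 100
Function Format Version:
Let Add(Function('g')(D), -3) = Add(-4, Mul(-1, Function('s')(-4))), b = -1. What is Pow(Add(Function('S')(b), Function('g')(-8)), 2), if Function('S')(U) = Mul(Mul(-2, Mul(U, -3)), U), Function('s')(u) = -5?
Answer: 100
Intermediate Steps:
Function('S')(U) = Mul(6, Pow(U, 2)) (Function('S')(U) = Mul(Mul(-2, Mul(-3, U)), U) = Mul(Mul(6, U), U) = Mul(6, Pow(U, 2)))
Function('g')(D) = 4 (Function('g')(D) = Add(3, Add(-4, Mul(-1, -5))) = Add(3, Add(-4, 5)) = Add(3, 1) = 4)
Pow(Add(Function('S')(b), Function('g')(-8)), 2) = Pow(Add(Mul(6, Pow(-1, 2)), 4), 2) = Pow(Add(Mul(6, 1), 4), 2) = Pow(Add(6, 4), 2) = Pow(10, 2) = 100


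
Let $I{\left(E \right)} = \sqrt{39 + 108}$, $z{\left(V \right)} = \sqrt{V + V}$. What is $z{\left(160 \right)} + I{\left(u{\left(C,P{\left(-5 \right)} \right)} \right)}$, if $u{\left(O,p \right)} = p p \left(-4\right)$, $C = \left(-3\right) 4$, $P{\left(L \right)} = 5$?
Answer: $7 \sqrt{3} + 8 \sqrt{5} \approx 30.013$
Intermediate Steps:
$z{\left(V \right)} = \sqrt{2} \sqrt{V}$ ($z{\left(V \right)} = \sqrt{2 V} = \sqrt{2} \sqrt{V}$)
$C = -12$
$u{\left(O,p \right)} = - 4 p^{2}$ ($u{\left(O,p \right)} = p^{2} \left(-4\right) = - 4 p^{2}$)
$I{\left(E \right)} = 7 \sqrt{3}$ ($I{\left(E \right)} = \sqrt{147} = 7 \sqrt{3}$)
$z{\left(160 \right)} + I{\left(u{\left(C,P{\left(-5 \right)} \right)} \right)} = \sqrt{2} \sqrt{160} + 7 \sqrt{3} = \sqrt{2} \cdot 4 \sqrt{10} + 7 \sqrt{3} = 8 \sqrt{5} + 7 \sqrt{3} = 7 \sqrt{3} + 8 \sqrt{5}$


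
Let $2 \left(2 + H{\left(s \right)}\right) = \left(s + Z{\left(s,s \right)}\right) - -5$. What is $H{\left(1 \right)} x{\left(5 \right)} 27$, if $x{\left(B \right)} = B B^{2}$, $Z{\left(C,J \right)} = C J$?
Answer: $\frac{10125}{2} \approx 5062.5$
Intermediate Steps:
$x{\left(B \right)} = B^{3}$
$H{\left(s \right)} = \frac{1}{2} + \frac{s}{2} + \frac{s^{2}}{2}$ ($H{\left(s \right)} = -2 + \frac{\left(s + s s\right) - -5}{2} = -2 + \frac{\left(s + s^{2}\right) + 5}{2} = -2 + \frac{5 + s + s^{2}}{2} = -2 + \left(\frac{5}{2} + \frac{s}{2} + \frac{s^{2}}{2}\right) = \frac{1}{2} + \frac{s}{2} + \frac{s^{2}}{2}$)
$H{\left(1 \right)} x{\left(5 \right)} 27 = \left(\frac{1}{2} + \frac{1}{2} \cdot 1 + \frac{1^{2}}{2}\right) 5^{3} \cdot 27 = \left(\frac{1}{2} + \frac{1}{2} + \frac{1}{2} \cdot 1\right) 125 \cdot 27 = \left(\frac{1}{2} + \frac{1}{2} + \frac{1}{2}\right) 125 \cdot 27 = \frac{3}{2} \cdot 125 \cdot 27 = \frac{375}{2} \cdot 27 = \frac{10125}{2}$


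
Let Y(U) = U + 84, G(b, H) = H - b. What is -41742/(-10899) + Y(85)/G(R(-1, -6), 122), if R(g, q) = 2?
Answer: 761219/145320 ≈ 5.2382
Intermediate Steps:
Y(U) = 84 + U
-41742/(-10899) + Y(85)/G(R(-1, -6), 122) = -41742/(-10899) + (84 + 85)/(122 - 1*2) = -41742*(-1/10899) + 169/(122 - 2) = 4638/1211 + 169/120 = 761219/145320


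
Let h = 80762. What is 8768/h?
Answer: 4384/40381 ≈ 0.10857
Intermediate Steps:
8768/h = 8768/80762 = 8768*(1/80762) = 4384/40381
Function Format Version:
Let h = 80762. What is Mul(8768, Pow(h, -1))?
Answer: Rational(4384, 40381) ≈ 0.10857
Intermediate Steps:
Mul(8768, Pow(h, -1)) = Mul(8768, Pow(80762, -1)) = Mul(8768, Rational(1, 80762)) = Rational(4384, 40381)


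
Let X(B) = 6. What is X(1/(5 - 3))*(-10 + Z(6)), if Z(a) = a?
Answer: -24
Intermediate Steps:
X(1/(5 - 3))*(-10 + Z(6)) = 6*(-10 + 6) = 6*(-4) = -24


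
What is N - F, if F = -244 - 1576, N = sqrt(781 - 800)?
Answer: 1820 + I*sqrt(19) ≈ 1820.0 + 4.3589*I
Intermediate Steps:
N = I*sqrt(19) (N = sqrt(-19) = I*sqrt(19) ≈ 4.3589*I)
F = -1820
N - F = I*sqrt(19) - 1*(-1820) = I*sqrt(19) + 1820 = 1820 + I*sqrt(19)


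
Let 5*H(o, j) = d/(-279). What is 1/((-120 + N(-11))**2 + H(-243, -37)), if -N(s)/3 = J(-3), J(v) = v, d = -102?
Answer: 465/5729299 ≈ 8.1162e-5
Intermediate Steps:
H(o, j) = 34/465 (H(o, j) = (-102/(-279))/5 = (-102*(-1/279))/5 = (1/5)*(34/93) = 34/465)
N(s) = 9 (N(s) = -3*(-3) = 9)
1/((-120 + N(-11))**2 + H(-243, -37)) = 1/((-120 + 9)**2 + 34/465) = 1/((-111)**2 + 34/465) = 1/(12321 + 34/465) = 1/(5729299/465) = 465/5729299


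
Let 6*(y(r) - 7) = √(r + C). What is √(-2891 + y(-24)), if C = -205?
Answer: √(-103824 + 6*I*√229)/6 ≈ 0.023482 + 53.703*I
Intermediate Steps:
y(r) = 7 + √(-205 + r)/6 (y(r) = 7 + √(r - 205)/6 = 7 + √(-205 + r)/6)
√(-2891 + y(-24)) = √(-2891 + (7 + √(-205 - 24)/6)) = √(-2891 + (7 + √(-229)/6)) = √(-2891 + (7 + (I*√229)/6)) = √(-2891 + (7 + I*√229/6)) = √(-2884 + I*√229/6)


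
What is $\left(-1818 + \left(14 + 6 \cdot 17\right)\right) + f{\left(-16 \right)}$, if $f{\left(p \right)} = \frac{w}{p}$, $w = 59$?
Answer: $- \frac{27291}{16} \approx -1705.7$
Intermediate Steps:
$f{\left(p \right)} = \frac{59}{p}$
$\left(-1818 + \left(14 + 6 \cdot 17\right)\right) + f{\left(-16 \right)} = \left(-1818 + \left(14 + 6 \cdot 17\right)\right) + \frac{59}{-16} = \left(-1818 + \left(14 + 102\right)\right) + 59 \left(- \frac{1}{16}\right) = \left(-1818 + 116\right) - \frac{59}{16} = -1702 - \frac{59}{16} = - \frac{27291}{16}$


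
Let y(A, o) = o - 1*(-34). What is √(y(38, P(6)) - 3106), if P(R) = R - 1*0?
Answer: I*√3066 ≈ 55.371*I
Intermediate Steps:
P(R) = R (P(R) = R + 0 = R)
y(A, o) = 34 + o (y(A, o) = o + 34 = 34 + o)
√(y(38, P(6)) - 3106) = √((34 + 6) - 3106) = √(40 - 3106) = √(-3066) = I*√3066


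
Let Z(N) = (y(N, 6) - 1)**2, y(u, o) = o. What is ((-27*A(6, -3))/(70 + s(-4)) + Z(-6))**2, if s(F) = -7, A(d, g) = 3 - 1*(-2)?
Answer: 25600/49 ≈ 522.45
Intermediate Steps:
A(d, g) = 5 (A(d, g) = 3 + 2 = 5)
Z(N) = 25 (Z(N) = (6 - 1)**2 = 5**2 = 25)
((-27*A(6, -3))/(70 + s(-4)) + Z(-6))**2 = ((-27*5)/(70 - 7) + 25)**2 = (-135/63 + 25)**2 = (-135*1/63 + 25)**2 = (-15/7 + 25)**2 = (160/7)**2 = 25600/49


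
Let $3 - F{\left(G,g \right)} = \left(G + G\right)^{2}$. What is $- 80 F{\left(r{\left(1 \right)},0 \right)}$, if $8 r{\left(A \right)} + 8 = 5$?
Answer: $-195$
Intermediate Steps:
$r{\left(A \right)} = - \frac{3}{8}$ ($r{\left(A \right)} = -1 + \frac{1}{8} \cdot 5 = -1 + \frac{5}{8} = - \frac{3}{8}$)
$F{\left(G,g \right)} = 3 - 4 G^{2}$ ($F{\left(G,g \right)} = 3 - \left(G + G\right)^{2} = 3 - \left(2 G\right)^{2} = 3 - 4 G^{2}$)
$- 80 F{\left(r{\left(1 \right)},0 \right)} = - 80 \left(3 - 4 \left(- \frac{3}{8}\right)^{2}\right) = - 80 \left(3 - \frac{9}{16}\right) = \left(-80\right) \frac{39}{16} = -195$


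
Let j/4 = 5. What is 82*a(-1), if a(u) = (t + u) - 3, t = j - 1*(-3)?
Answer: 1558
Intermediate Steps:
j = 20 (j = 4*5 = 20)
t = 23 (t = 20 - 1*(-3) = 20 + 3 = 23)
a(u) = 20 + u (a(u) = (23 + u) - 3 = 20 + u)
82*a(-1) = 82*(20 - 1) = 82*19 = 1558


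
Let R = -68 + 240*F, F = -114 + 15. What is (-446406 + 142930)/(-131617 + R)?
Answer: 303476/155445 ≈ 1.9523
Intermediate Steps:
F = -99
R = -23828 (R = -68 + 240*(-99) = -68 - 23760 = -23828)
(-446406 + 142930)/(-131617 + R) = (-446406 + 142930)/(-131617 - 23828) = -303476/(-155445) = -303476*(-1/155445) = 303476/155445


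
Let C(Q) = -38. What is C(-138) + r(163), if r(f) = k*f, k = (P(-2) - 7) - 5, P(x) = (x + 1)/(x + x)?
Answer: -7813/4 ≈ -1953.3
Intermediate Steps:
P(x) = (1 + x)/(2*x) (P(x) = (1 + x)/((2*x)) = (1 + x)*(1/(2*x)) = (1 + x)/(2*x))
k = -47/4 (k = ((1/2)*(1 - 2)/(-2) - 7) - 5 = ((1/2)*(-1/2)*(-1) - 7) - 5 = (1/4 - 7) - 5 = -27/4 - 5 = -47/4 ≈ -11.750)
r(f) = -47*f/4
C(-138) + r(163) = -38 - 47/4*163 = -38 - 7661/4 = -7813/4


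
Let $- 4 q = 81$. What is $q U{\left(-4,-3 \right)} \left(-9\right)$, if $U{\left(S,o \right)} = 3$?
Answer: $\frac{2187}{4} \approx 546.75$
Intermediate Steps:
$q = - \frac{81}{4}$ ($q = \left(- \frac{1}{4}\right) 81 = - \frac{81}{4} \approx -20.25$)
$q U{\left(-4,-3 \right)} \left(-9\right) = \left(- \frac{81}{4}\right) 3 \left(-9\right) = \left(- \frac{243}{4}\right) \left(-9\right) = \frac{2187}{4}$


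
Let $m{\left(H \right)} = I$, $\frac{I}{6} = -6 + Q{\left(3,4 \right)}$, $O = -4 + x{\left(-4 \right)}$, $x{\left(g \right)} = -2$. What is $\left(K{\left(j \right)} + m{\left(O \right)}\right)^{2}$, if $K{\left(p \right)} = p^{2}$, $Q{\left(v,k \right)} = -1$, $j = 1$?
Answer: $1681$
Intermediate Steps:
$O = -6$ ($O = -4 - 2 = -6$)
$I = -42$ ($I = 6 \left(-6 - 1\right) = 6 \left(-7\right) = -42$)
$m{\left(H \right)} = -42$
$\left(K{\left(j \right)} + m{\left(O \right)}\right)^{2} = \left(1^{2} - 42\right)^{2} = \left(1 - 42\right)^{2} = \left(-41\right)^{2} = 1681$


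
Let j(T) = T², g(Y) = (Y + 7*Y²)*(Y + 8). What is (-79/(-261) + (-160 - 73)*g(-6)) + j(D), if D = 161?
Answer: -23154536/261 ≈ -88715.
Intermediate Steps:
g(Y) = (8 + Y)*(Y + 7*Y²) (g(Y) = (Y + 7*Y²)*(8 + Y) = (8 + Y)*(Y + 7*Y²))
(-79/(-261) + (-160 - 73)*g(-6)) + j(D) = (-79/(-261) + (-160 - 73)*(-6*(8 + 7*(-6)² + 57*(-6)))) + 161² = (-79*(-1/261) - (-1398)*(8 + 7*36 - 342)) + 25921 = (79/261 - (-1398)*(8 + 252 - 342)) + 25921 = (79/261 - (-1398)*(-82)) + 25921 = (79/261 - 233*492) + 25921 = (79/261 - 114636) + 25921 = -29919917/261 + 25921 = -23154536/261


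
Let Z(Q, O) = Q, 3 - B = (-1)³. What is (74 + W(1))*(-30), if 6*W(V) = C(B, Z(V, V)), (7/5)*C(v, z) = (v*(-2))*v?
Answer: -14740/7 ≈ -2105.7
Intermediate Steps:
B = 4 (B = 3 - 1*(-1)³ = 3 - 1*(-1) = 3 + 1 = 4)
C(v, z) = -10*v²/7 (C(v, z) = 5*((v*(-2))*v)/7 = 5*((-2*v)*v)/7 = 5*(-2*v²)/7 = -10*v²/7)
W(V) = -80/21 (W(V) = (-10/7*4²)/6 = (-10/7*16)/6 = (⅙)*(-160/7) = -80/21)
(74 + W(1))*(-30) = (74 - 80/21)*(-30) = (1474/21)*(-30) = -14740/7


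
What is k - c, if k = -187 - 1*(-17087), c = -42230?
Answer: 59130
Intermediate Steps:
k = 16900 (k = -187 + 17087 = 16900)
k - c = 16900 - 1*(-42230) = 16900 + 42230 = 59130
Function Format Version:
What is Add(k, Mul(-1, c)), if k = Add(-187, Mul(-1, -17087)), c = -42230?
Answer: 59130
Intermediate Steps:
k = 16900 (k = Add(-187, 17087) = 16900)
Add(k, Mul(-1, c)) = Add(16900, Mul(-1, -42230)) = Add(16900, 42230) = 59130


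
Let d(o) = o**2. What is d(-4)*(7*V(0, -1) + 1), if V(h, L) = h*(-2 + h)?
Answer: 16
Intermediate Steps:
d(-4)*(7*V(0, -1) + 1) = (-4)**2*(7*(0*(-2 + 0)) + 1) = 16*(7*(0*(-2)) + 1) = 16*(7*0 + 1) = 16*(0 + 1) = 16*1 = 16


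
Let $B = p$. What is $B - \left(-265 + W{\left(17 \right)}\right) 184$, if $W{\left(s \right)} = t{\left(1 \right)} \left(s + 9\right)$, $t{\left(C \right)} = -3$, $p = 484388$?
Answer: $547500$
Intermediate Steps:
$B = 484388$
$W{\left(s \right)} = -27 - 3 s$ ($W{\left(s \right)} = - 3 \left(s + 9\right) = - 3 \left(9 + s\right) = -27 - 3 s$)
$B - \left(-265 + W{\left(17 \right)}\right) 184 = 484388 - \left(-265 - 78\right) 184 = 484388 - \left(-343\right) 184 = 484388 - -63112 = 484388 + 63112 = 547500$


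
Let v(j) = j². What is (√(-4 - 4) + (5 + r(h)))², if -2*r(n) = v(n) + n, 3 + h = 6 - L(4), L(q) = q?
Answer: 17 + 20*I*√2 ≈ 17.0 + 28.284*I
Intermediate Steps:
h = -1 (h = -3 + (6 - 1*4) = -3 + (6 - 4) = -3 + 2 = -1)
r(n) = -n/2 - n²/2 (r(n) = -(n² + n)/2 = -(n + n²)/2 = -n/2 - n²/2)
(√(-4 - 4) + (5 + r(h)))² = (√(-4 - 4) + (5 + (½)*(-1)*(-1 - 1*(-1))))² = (√(-8) + (5 + (½)*(-1)*(-1 + 1)))² = (2*I*√2 + (5 + (½)*(-1)*0))² = (2*I*√2 + (5 + 0))² = (2*I*√2 + 5)² = (5 + 2*I*√2)²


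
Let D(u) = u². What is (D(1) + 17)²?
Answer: 324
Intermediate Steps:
(D(1) + 17)² = (1² + 17)² = (1 + 17)² = 18² = 324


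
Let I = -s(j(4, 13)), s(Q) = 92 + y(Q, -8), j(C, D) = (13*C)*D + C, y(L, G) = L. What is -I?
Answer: 772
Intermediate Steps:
j(C, D) = C + 13*C*D (j(C, D) = 13*C*D + C = C + 13*C*D)
s(Q) = 92 + Q
I = -772 (I = -(92 + 4*(1 + 13*13)) = -(92 + 4*(1 + 169)) = -(92 + 4*170) = -(92 + 680) = -1*772 = -772)
-I = -1*(-772) = 772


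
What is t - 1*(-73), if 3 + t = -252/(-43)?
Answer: 3262/43 ≈ 75.860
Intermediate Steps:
t = 123/43 (t = -3 - 252/(-43) = -3 - 252*(-1/43) = -3 + 252/43 = 123/43 ≈ 2.8605)
t - 1*(-73) = 123/43 - 1*(-73) = 123/43 + 73 = 3262/43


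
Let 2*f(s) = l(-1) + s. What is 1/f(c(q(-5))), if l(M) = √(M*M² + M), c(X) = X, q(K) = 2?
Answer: ⅔ - I*√2/3 ≈ 0.66667 - 0.4714*I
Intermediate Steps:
l(M) = √(M + M³) (l(M) = √(M³ + M) = √(M + M³))
f(s) = s/2 + I*√2/2 (f(s) = (√(-1 + (-1)³) + s)/2 = (√(-1 - 1) + s)/2 = (√(-2) + s)/2 = (I*√2 + s)/2 = (s + I*√2)/2 = s/2 + I*√2/2)
1/f(c(q(-5))) = 1/((½)*2 + I*√2/2) = 1/(1 + I*√2/2)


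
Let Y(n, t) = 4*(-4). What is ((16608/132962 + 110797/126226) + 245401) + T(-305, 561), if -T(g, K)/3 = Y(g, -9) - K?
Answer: 2073848893711253/8391630706 ≈ 2.4713e+5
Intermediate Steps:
Y(n, t) = -16
T(g, K) = 48 + 3*K (T(g, K) = -3*(-16 - K) = 48 + 3*K)
((16608/132962 + 110797/126226) + 245401) + T(-305, 561) = ((16608/132962 + 110797/126226) + 245401) + (48 + 3*561) = ((16608*(1/132962) + 110797*(1/126226)) + 245401) + (48 + 1683) = ((8304/66481 + 110797/126226) + 245401) + 1731 = (8414076061/8391630706 + 245401) + 1731 = 2059322980959167/8391630706 + 1731 = 2073848893711253/8391630706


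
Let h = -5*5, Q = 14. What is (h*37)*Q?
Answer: -12950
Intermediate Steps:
h = -25
(h*37)*Q = -25*37*14 = -925*14 = -12950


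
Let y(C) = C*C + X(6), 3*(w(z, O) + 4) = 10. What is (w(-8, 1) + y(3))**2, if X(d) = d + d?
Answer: 3721/9 ≈ 413.44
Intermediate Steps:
w(z, O) = -2/3 (w(z, O) = -4 + (1/3)*10 = -4 + 10/3 = -2/3)
X(d) = 2*d
y(C) = 12 + C**2 (y(C) = C*C + 2*6 = C**2 + 12 = 12 + C**2)
(w(-8, 1) + y(3))**2 = (-2/3 + (12 + 3**2))**2 = (-2/3 + (12 + 9))**2 = (-2/3 + 21)**2 = (61/3)**2 = 3721/9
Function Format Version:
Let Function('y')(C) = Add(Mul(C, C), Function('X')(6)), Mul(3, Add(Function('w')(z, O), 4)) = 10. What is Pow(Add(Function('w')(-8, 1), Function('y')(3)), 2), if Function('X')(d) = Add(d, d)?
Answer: Rational(3721, 9) ≈ 413.44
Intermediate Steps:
Function('w')(z, O) = Rational(-2, 3) (Function('w')(z, O) = Add(-4, Mul(Rational(1, 3), 10)) = Add(-4, Rational(10, 3)) = Rational(-2, 3))
Function('X')(d) = Mul(2, d)
Function('y')(C) = Add(12, Pow(C, 2)) (Function('y')(C) = Add(Mul(C, C), Mul(2, 6)) = Add(Pow(C, 2), 12) = Add(12, Pow(C, 2)))
Pow(Add(Function('w')(-8, 1), Function('y')(3)), 2) = Pow(Add(Rational(-2, 3), Add(12, Pow(3, 2))), 2) = Pow(Add(Rational(-2, 3), Add(12, 9)), 2) = Pow(Add(Rational(-2, 3), 21), 2) = Pow(Rational(61, 3), 2) = Rational(3721, 9)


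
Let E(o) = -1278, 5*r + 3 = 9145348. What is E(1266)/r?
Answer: -1278/1829069 ≈ -0.00069872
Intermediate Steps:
r = 1829069 (r = -⅗ + (⅕)*9145348 = -⅗ + 9145348/5 = 1829069)
E(1266)/r = -1278/1829069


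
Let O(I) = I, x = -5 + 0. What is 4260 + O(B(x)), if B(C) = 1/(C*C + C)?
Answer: 85201/20 ≈ 4260.0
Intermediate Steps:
x = -5
B(C) = 1/(C + C**2) (B(C) = 1/(C**2 + C) = 1/(C + C**2))
4260 + O(B(x)) = 4260 + 1/((-5)*(1 - 5)) = 4260 - 1/5/(-4) = 4260 - 1/5*(-1/4) = 4260 + 1/20 = 85201/20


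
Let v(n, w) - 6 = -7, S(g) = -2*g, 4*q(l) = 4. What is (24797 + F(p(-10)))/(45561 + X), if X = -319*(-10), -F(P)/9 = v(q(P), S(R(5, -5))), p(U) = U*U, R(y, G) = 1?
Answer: 24806/48751 ≈ 0.50883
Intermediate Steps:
q(l) = 1 (q(l) = (¼)*4 = 1)
p(U) = U²
v(n, w) = -1 (v(n, w) = 6 - 7 = -1)
F(P) = 9 (F(P) = -9*(-1) = 9)
X = 3190
(24797 + F(p(-10)))/(45561 + X) = (24797 + 9)/(45561 + 3190) = 24806/48751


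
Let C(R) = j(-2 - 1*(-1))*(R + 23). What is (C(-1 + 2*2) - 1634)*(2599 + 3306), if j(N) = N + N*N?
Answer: -9648770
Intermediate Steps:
j(N) = N + N²
C(R) = 0 (C(R) = ((-2 - 1*(-1))*(1 + (-2 - 1*(-1))))*(R + 23) = ((-2 + 1)*(1 + (-2 + 1)))*(23 + R) = (-(1 - 1))*(23 + R) = (-1*0)*(23 + R) = 0*(23 + R) = 0)
(C(-1 + 2*2) - 1634)*(2599 + 3306) = (0 - 1634)*(2599 + 3306) = -1634*5905 = -9648770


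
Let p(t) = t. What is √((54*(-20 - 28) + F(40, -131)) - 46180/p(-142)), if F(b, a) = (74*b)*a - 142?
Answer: 4*I*√122927554/71 ≈ 624.63*I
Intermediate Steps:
F(b, a) = -142 + 74*a*b (F(b, a) = 74*a*b - 142 = -142 + 74*a*b)
√((54*(-20 - 28) + F(40, -131)) - 46180/p(-142)) = √((54*(-20 - 28) + (-142 + 74*(-131)*40)) - 46180/(-142)) = √((54*(-48) + (-142 - 387760)) - 46180*(-1/142)) = √((-2592 - 387902) + 23090/71) = √(-390494 + 23090/71) = √(-27701984/71) = 4*I*√122927554/71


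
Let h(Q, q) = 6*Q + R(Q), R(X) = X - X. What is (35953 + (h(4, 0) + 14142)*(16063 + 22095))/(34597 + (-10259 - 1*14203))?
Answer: 540582181/10135 ≈ 53338.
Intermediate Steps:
R(X) = 0
h(Q, q) = 6*Q (h(Q, q) = 6*Q + 0 = 6*Q)
(35953 + (h(4, 0) + 14142)*(16063 + 22095))/(34597 + (-10259 - 1*14203)) = (35953 + (6*4 + 14142)*(16063 + 22095))/(34597 + (-10259 - 1*14203)) = (35953 + (24 + 14142)*38158)/(34597 + (-10259 - 14203)) = (35953 + 14166*38158)/(34597 - 24462) = (35953 + 540546228)/10135 = 540582181*(1/10135) = 540582181/10135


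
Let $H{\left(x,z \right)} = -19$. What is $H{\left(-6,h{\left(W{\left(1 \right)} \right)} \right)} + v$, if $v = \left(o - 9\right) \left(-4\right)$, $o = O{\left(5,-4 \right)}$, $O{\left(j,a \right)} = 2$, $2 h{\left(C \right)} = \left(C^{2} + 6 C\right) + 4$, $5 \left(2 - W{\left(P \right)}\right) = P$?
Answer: $9$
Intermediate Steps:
$W{\left(P \right)} = 2 - \frac{P}{5}$
$h{\left(C \right)} = 2 + \frac{C^{2}}{2} + 3 C$ ($h{\left(C \right)} = \frac{\left(C^{2} + 6 C\right) + 4}{2} = \frac{4 + C^{2} + 6 C}{2} = 2 + \frac{C^{2}}{2} + 3 C$)
$o = 2$
$v = 28$ ($v = \left(2 - 9\right) \left(-4\right) = \left(-7\right) \left(-4\right) = 28$)
$H{\left(-6,h{\left(W{\left(1 \right)} \right)} \right)} + v = -19 + 28 = 9$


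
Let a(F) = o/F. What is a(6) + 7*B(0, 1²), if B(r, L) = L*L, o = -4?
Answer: 19/3 ≈ 6.3333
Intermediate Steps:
a(F) = -4/F
B(r, L) = L²
a(6) + 7*B(0, 1²) = -4/6 + 7*(1²)² = -4*⅙ + 7*1² = -⅔ + 7*1 = -⅔ + 7 = 19/3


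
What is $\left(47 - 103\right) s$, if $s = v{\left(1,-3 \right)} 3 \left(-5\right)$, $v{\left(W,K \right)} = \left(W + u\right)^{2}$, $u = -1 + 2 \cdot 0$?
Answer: $0$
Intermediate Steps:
$u = -1$ ($u = -1 + 0 = -1$)
$v{\left(W,K \right)} = \left(-1 + W\right)^{2}$ ($v{\left(W,K \right)} = \left(W - 1\right)^{2} = \left(-1 + W\right)^{2}$)
$s = 0$ ($s = \left(-1 + 1\right)^{2} \cdot 3 \left(-5\right) = 0^{2} \cdot 3 \left(-5\right) = 0 \cdot 3 \left(-5\right) = 0 \left(-5\right) = 0$)
$\left(47 - 103\right) s = \left(47 - 103\right) 0 = \left(-56\right) 0 = 0$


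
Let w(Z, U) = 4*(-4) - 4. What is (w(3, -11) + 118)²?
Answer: 9604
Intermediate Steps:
w(Z, U) = -20 (w(Z, U) = -16 - 4 = -20)
(w(3, -11) + 118)² = (-20 + 118)² = 98² = 9604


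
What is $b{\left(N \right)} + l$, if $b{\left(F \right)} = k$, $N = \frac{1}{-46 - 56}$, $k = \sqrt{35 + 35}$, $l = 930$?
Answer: $930 + \sqrt{70} \approx 938.37$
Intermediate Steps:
$k = \sqrt{70} \approx 8.3666$
$N = - \frac{1}{102}$ ($N = \frac{1}{-102} = - \frac{1}{102} \approx -0.0098039$)
$b{\left(F \right)} = \sqrt{70}$
$b{\left(N \right)} + l = \sqrt{70} + 930 = 930 + \sqrt{70}$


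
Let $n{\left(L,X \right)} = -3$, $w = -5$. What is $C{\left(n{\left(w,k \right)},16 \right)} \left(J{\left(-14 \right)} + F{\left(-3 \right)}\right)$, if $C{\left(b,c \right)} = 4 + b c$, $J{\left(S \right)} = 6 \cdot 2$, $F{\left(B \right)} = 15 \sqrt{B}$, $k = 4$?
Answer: $-528 - 660 i \sqrt{3} \approx -528.0 - 1143.2 i$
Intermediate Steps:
$J{\left(S \right)} = 12$
$C{\left(n{\left(w,k \right)},16 \right)} \left(J{\left(-14 \right)} + F{\left(-3 \right)}\right) = \left(4 - 48\right) \left(12 + 15 \sqrt{-3}\right) = \left(4 - 48\right) \left(12 + 15 i \sqrt{3}\right) = - 44 \left(12 + 15 i \sqrt{3}\right) = -528 - 660 i \sqrt{3}$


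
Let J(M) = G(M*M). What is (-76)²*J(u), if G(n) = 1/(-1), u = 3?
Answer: -5776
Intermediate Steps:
G(n) = -1
J(M) = -1
(-76)²*J(u) = (-76)²*(-1) = 5776*(-1) = -5776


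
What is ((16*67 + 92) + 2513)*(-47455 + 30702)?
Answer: -61600781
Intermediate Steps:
((16*67 + 92) + 2513)*(-47455 + 30702) = ((1072 + 92) + 2513)*(-16753) = (1164 + 2513)*(-16753) = 3677*(-16753) = -61600781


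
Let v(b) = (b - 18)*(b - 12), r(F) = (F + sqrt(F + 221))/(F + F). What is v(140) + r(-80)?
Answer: 31233/2 - sqrt(141)/160 ≈ 15616.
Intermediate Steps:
r(F) = (F + sqrt(221 + F))/(2*F) (r(F) = (F + sqrt(221 + F))/((2*F)) = (F + sqrt(221 + F))*(1/(2*F)) = (F + sqrt(221 + F))/(2*F))
v(b) = (-18 + b)*(-12 + b)
v(140) + r(-80) = (216 + 140**2 - 30*140) + (1/2)*(-80 + sqrt(221 - 80))/(-80) = (216 + 19600 - 4200) + (1/2)*(-1/80)*(-80 + sqrt(141)) = 15616 + (1/2 - sqrt(141)/160) = 31233/2 - sqrt(141)/160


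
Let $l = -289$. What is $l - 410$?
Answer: $-699$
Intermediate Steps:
$l - 410 = -289 - 410 = -699$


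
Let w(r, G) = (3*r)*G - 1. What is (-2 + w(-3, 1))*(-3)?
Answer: 36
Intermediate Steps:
w(r, G) = -1 + 3*G*r (w(r, G) = 3*G*r - 1 = -1 + 3*G*r)
(-2 + w(-3, 1))*(-3) = (-2 + (-1 + 3*1*(-3)))*(-3) = (-2 + (-1 - 9))*(-3) = (-2 - 10)*(-3) = -12*(-3) = 36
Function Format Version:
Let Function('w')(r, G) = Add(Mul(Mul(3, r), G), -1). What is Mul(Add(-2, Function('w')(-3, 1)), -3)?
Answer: 36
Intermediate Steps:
Function('w')(r, G) = Add(-1, Mul(3, G, r)) (Function('w')(r, G) = Add(Mul(3, G, r), -1) = Add(-1, Mul(3, G, r)))
Mul(Add(-2, Function('w')(-3, 1)), -3) = Mul(Add(-2, Add(-1, Mul(3, 1, -3))), -3) = Mul(Add(-2, Add(-1, -9)), -3) = Mul(Add(-2, -10), -3) = Mul(-12, -3) = 36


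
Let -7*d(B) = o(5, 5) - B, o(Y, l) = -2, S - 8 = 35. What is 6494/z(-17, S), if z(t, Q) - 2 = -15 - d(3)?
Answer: -22729/48 ≈ -473.52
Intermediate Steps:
S = 43 (S = 8 + 35 = 43)
d(B) = 2/7 + B/7 (d(B) = -(-2 - B)/7 = 2/7 + B/7)
z(t, Q) = -96/7 (z(t, Q) = 2 + (-15 - (2/7 + (1/7)*3)) = 2 + (-15 - (2/7 + 3/7)) = 2 + (-15 - 1*5/7) = 2 + (-15 - 5/7) = 2 - 110/7 = -96/7)
6494/z(-17, S) = 6494/(-96/7) = 6494*(-7/96) = -22729/48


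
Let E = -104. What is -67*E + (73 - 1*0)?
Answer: 7041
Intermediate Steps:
-67*E + (73 - 1*0) = -67*(-104) + (73 - 1*0) = 6968 + (73 + 0) = 6968 + 73 = 7041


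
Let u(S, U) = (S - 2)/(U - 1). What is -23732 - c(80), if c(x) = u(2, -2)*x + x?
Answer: -23812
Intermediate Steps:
u(S, U) = (-2 + S)/(-1 + U)
c(x) = x (c(x) = ((-2 + 2)/(-1 - 2))*x + x = (0/(-3))*x + x = (-⅓*0)*x + x = 0*x + x = 0 + x = x)
-23732 - c(80) = -23732 - 1*80 = -23732 - 80 = -23812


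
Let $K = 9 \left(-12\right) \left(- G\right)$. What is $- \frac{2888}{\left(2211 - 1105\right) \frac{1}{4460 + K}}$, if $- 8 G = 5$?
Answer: $- \frac{906110}{79} \approx -11470.0$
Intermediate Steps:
$G = - \frac{5}{8}$ ($G = \left(- \frac{1}{8}\right) 5 = - \frac{5}{8} \approx -0.625$)
$K = - \frac{135}{2}$ ($K = 9 \left(-12\right) \left(\left(-1\right) \left(- \frac{5}{8}\right)\right) = \left(-108\right) \frac{5}{8} = - \frac{135}{2} \approx -67.5$)
$- \frac{2888}{\left(2211 - 1105\right) \frac{1}{4460 + K}} = - \frac{2888}{\left(2211 - 1105\right) \frac{1}{4460 - \frac{135}{2}}} = - \frac{2888}{1106 \frac{1}{\frac{8785}{2}}} = - \frac{2888}{1106 \cdot \frac{2}{8785}} = - \frac{2888}{\frac{316}{1255}} = \left(-2888\right) \frac{1255}{316} = - \frac{906110}{79}$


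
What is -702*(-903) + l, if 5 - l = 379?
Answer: 633532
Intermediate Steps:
l = -374 (l = 5 - 1*379 = 5 - 379 = -374)
-702*(-903) + l = -702*(-903) - 374 = 633906 - 374 = 633532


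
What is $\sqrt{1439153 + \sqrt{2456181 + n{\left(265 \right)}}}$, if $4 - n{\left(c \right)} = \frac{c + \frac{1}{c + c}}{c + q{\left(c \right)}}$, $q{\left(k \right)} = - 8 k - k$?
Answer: $\frac{\sqrt{404258077700 + 265 \sqrt{2759769606451}}}{530} \approx 1200.3$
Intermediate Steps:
$q{\left(k \right)} = - 9 k$
$n{\left(c \right)} = 4 + \frac{c + \frac{1}{2 c}}{8 c}$ ($n{\left(c \right)} = 4 - \frac{c + \frac{1}{c + c}}{c - 9 c} = 4 - \frac{c + \frac{1}{2 c}}{\left(-8\right) c} = 4 - \left(c + \frac{1}{2 c}\right) \left(- \frac{1}{8 c}\right) = 4 - - \frac{c + \frac{1}{2 c}}{8 c} = 4 + \frac{c + \frac{1}{2 c}}{8 c}$)
$\sqrt{1439153 + \sqrt{2456181 + n{\left(265 \right)}}} = \sqrt{1439153 + \sqrt{2456181 + \left(\frac{33}{8} + \frac{1}{16 \cdot 70225}\right)}} = \sqrt{1439153 + \sqrt{2456181 + \left(\frac{33}{8} + \frac{1}{16} \cdot \frac{1}{70225}\right)}} = \sqrt{1439153 + \sqrt{2456181 + \left(\frac{33}{8} + \frac{1}{1123600}\right)}} = \sqrt{1439153 + \sqrt{2456181 + \frac{4634851}{1123600}}} = \sqrt{1439153 + \sqrt{\frac{2759769606451}{1123600}}} = \sqrt{1439153 + \frac{\sqrt{2759769606451}}{1060}}$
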